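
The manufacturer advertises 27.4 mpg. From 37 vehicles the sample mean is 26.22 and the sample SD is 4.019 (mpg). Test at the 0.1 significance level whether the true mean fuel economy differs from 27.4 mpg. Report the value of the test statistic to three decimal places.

-1.786

H0: μ = 27.4; H1: μ ≠ 27.4 (one-sample t-test, two-sided).
t = (x̄ − μ₀)/(s/√n) = (26.22 − 27.4)/(4.019/√37) = -1.786
df = n − 1 = 36
Two-sided p-value ≈ 0.0825
Since p ≈ 0.0825 < α = 0.1, reject H0; the data support H1.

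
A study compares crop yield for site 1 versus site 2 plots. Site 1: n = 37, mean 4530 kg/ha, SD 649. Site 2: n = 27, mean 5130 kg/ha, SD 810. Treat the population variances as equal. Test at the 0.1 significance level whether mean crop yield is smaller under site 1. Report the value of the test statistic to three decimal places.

-3.288

Let group 1 = site 1, group 2 = site 2. H0: μ_1 = μ_2; H1: μ_1 < μ_2 (two-sample pooled-variance t-test, left-tailed).
s_p² = [(37−1)·649² + (27−1)·810²]/(37+27−2) = 519707
t = (4530 − 5130)/√[519707·(1/37 + 1/27)] = -3.288
df = n₁ + n₂ − 2 = 62
p-value = P(T ≤ -3.288) ≈ 0.001
Since p ≈ 0.001 < α = 0.1, reject H0; the evidence is statistically significant.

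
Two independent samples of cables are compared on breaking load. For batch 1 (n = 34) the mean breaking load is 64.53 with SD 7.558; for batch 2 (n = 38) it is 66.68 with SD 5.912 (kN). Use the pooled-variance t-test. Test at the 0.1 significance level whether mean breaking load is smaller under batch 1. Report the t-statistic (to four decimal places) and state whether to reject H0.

Let group 1 = batch 1, group 2 = batch 2. H0: μ_1 = μ_2; H1: μ_1 < μ_2 (two-sample pooled-variance t-test, left-tailed).
s_p² = [(34−1)·7.558² + (38−1)·5.912²]/(34+38−2) = 45.4041
t = (64.53 − 66.68)/√[45.4041·(1/34 + 1/38)] = -1.3516
df = n₁ + n₂ − 2 = 70
p-value = P(T ≤ -1.3516) ≈ 0.090
Since p ≈ 0.090 < α = 0.1, reject H0; the evidence is statistically significant.

t = -1.3516; reject H0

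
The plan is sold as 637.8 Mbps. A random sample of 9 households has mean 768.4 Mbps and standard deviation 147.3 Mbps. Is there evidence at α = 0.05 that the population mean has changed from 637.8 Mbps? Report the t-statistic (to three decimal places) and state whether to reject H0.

t = 2.660; reject H0

H0: μ = 637.8; H1: μ ≠ 637.8 (one-sample t-test, two-sided).
t = (x̄ − μ₀)/(s/√n) = (768.4 − 637.8)/(147.3/√9) = 2.660
df = n − 1 = 8
Two-sided p-value ≈ 0.0288
Since p ≈ 0.0288 < α = 0.05, reject H0; the evidence is statistically significant.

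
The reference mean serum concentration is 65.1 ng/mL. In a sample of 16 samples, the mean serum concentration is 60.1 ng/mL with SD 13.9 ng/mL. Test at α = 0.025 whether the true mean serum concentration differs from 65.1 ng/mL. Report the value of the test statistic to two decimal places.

-1.44

H0: μ = 65.1; H1: μ ≠ 65.1 (one-sample t-test, two-sided).
t = (x̄ − μ₀)/(s/√n) = (60.1 − 65.1)/(13.9/√16) = -1.44
df = n − 1 = 15
Two-sided p-value ≈ 0.171
Since p ≈ 0.171 > α = 0.025, fail to reject H0; the data do not provide sufficient evidence against H0.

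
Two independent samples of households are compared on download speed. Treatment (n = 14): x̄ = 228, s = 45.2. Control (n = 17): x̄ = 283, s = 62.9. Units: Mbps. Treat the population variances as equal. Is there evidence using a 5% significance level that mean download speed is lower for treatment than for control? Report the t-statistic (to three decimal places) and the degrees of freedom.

t = -2.738, df = 29

Let group 1 = treatment, group 2 = control. H0: μ_1 = μ_2; H1: μ_1 < μ_2 (two-sample pooled-variance t-test, left-tailed).
s_p² = [(14−1)·45.2² + (17−1)·62.9²]/(14+17−2) = 3098.69
t = (228 − 283)/√[3098.69·(1/14 + 1/17)] = -2.738
df = n₁ + n₂ − 2 = 29
p-value = P(T ≤ -2.738) ≈ 0.0052
Since p ≈ 0.0052 < α = 0.05, reject H0; the evidence is statistically significant.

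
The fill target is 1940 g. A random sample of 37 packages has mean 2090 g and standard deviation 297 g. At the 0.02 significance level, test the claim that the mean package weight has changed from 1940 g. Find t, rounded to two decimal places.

H0: μ = 1940; H1: μ ≠ 1940 (one-sample t-test, two-sided).
t = (x̄ − μ₀)/(s/√n) = (2090 − 1940)/(297/√37) = 3.07
df = n − 1 = 36
Two-sided p-value ≈ 0.0040
Since p ≈ 0.0040 < α = 0.02, reject H0; the data support H1.

3.07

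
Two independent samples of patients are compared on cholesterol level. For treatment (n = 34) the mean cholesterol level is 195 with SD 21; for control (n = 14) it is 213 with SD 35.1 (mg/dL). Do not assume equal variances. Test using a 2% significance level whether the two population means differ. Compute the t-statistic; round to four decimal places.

-1.7913

Let group 1 = treatment, group 2 = control. H0: μ_1 = μ_2; H1: μ_1 ≠ μ_2 (Welch's two-sample t-test, two-sided).
t = (x̄_1 − x̄_2)/√(s_1²/n_1 + s_2²/n_2) = (195 − 213)/√(21²/34 + 35.1²/14) = -1.7913
Welch–Satterthwaite df ≈ 16.97
Two-sided p-value ≈ 0.091
Since p ≈ 0.091 > α = 0.02, fail to reject H0; the data do not provide sufficient evidence against H0.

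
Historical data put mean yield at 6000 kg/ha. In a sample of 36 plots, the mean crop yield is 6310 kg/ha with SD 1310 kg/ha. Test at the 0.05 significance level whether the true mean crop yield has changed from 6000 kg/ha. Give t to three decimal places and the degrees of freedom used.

t = 1.420, df = 35

H0: μ = 6000; H1: μ ≠ 6000 (one-sample t-test, two-sided).
t = (x̄ − μ₀)/(s/√n) = (6310 − 6000)/(1310/√36) = 1.420
df = n − 1 = 35
Two-sided p-value ≈ 0.1645
Since p ≈ 0.1645 > α = 0.05, fail to reject H0; the data do not provide sufficient evidence against H0.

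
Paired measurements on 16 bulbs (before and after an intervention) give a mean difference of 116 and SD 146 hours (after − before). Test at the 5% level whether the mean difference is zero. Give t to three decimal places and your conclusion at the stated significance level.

t = 3.178; reject H0

H0: μ_d = 0; H1: μ_d ≠ 0 (paired t-test on the differences, two-sided).
t = d̄/(s_d/√n) = 116/(146/√16) = 3.178
df = n − 1 = 15
Two-sided p-value ≈ 0.006
Since p ≈ 0.006 < α = 0.05, reject H0; the evidence is statistically significant.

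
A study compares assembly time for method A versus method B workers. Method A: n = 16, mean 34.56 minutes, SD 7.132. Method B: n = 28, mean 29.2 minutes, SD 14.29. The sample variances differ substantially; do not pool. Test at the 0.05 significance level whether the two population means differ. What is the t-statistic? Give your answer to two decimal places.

1.66

Let group 1 = method A, group 2 = method B. H0: μ_1 = μ_2; H1: μ_1 ≠ μ_2 (Welch's two-sample t-test, two-sided).
t = (x̄_1 − x̄_2)/√(s_1²/n_1 + s_2²/n_2) = (34.56 − 29.2)/√(7.132²/16 + 14.29²/28) = 1.66
Welch–Satterthwaite df ≈ 41.48
Two-sided p-value ≈ 0.1052
Since p ≈ 0.1052 > α = 0.05, fail to reject H0; the evidence is not statistically significant.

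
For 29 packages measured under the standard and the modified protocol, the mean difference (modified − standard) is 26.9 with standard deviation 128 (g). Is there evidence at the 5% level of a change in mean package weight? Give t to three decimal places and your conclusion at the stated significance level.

t = 1.132; fail to reject H0

H0: μ_d = 0; H1: μ_d ≠ 0 (paired t-test on the differences, two-sided).
t = d̄/(s_d/√n) = 26.9/(128/√29) = 1.132
df = n − 1 = 28
Two-sided p-value ≈ 0.2673
Since p ≈ 0.2673 > α = 0.05, fail to reject H0; the data do not provide sufficient evidence against H0.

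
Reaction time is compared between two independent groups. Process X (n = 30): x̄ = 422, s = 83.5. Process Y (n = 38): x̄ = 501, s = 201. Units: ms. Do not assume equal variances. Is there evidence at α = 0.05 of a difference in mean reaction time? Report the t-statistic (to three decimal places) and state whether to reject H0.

Let group 1 = process X, group 2 = process Y. H0: μ_1 = μ_2; H1: μ_1 ≠ μ_2 (Welch's two-sample t-test, two-sided).
t = (x̄_1 − x̄_2)/√(s_1²/n_1 + s_2²/n_2) = (422 − 501)/√(83.5²/30 + 201²/38) = -2.195
Welch–Satterthwaite df ≈ 51.79
Two-sided p-value ≈ 0.0327
Since p ≈ 0.0327 < α = 0.05, reject H0; the evidence is statistically significant.

t = -2.195; reject H0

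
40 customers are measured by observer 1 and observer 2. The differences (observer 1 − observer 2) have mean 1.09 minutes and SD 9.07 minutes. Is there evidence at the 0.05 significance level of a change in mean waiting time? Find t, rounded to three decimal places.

0.760

H0: μ_d = 0; H1: μ_d ≠ 0 (paired t-test on the differences, two-sided).
t = d̄/(s_d/√n) = 1.09/(9.07/√40) = 0.760
df = n − 1 = 39
Two-sided p-value ≈ 0.4518
Since p ≈ 0.4518 > α = 0.05, fail to reject H0; the data do not provide sufficient evidence against H0.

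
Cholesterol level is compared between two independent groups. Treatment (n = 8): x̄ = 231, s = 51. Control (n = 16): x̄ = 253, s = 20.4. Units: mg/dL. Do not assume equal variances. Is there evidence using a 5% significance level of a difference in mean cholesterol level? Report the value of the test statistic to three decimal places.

-1.174

Let group 1 = treatment, group 2 = control. H0: μ_1 = μ_2; H1: μ_1 ≠ μ_2 (Welch's two-sample t-test, two-sided).
t = (x̄_1 − x̄_2)/√(s_1²/n_1 + s_2²/n_2) = (231 − 253)/√(51²/8 + 20.4²/16) = -1.174
Welch–Satterthwaite df ≈ 8.14
Two-sided p-value ≈ 0.2736
Since p ≈ 0.2736 > α = 0.05, fail to reject H0; the evidence is not statistically significant.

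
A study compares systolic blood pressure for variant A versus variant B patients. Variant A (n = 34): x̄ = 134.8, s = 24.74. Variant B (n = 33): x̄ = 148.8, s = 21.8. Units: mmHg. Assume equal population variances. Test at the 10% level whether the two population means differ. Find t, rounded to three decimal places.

-2.455

Let group 1 = variant A, group 2 = variant B. H0: μ_1 = μ_2; H1: μ_1 ≠ μ_2 (two-sample pooled-variance t-test, two-sided).
s_p² = [(34−1)·24.74² + (33−1)·21.8²]/(34+33−2) = 544.706
t = (134.8 − 148.8)/√[544.706·(1/34 + 1/33)] = -2.455
df = n₁ + n₂ − 2 = 65
Two-sided p-value ≈ 0.0168
Since p ≈ 0.0168 < α = 0.1, reject H0; the evidence is statistically significant.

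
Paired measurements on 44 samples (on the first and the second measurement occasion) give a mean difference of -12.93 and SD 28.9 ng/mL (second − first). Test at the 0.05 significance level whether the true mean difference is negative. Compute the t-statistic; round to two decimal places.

H0: μ_d = 0; H1: μ_d < 0 (paired t-test on the differences, left-tailed).
t = d̄/(s_d/√n) = -12.93/(28.9/√44) = -2.97
df = n − 1 = 43
p-value = P(T ≤ -2.97) ≈ 0.0024
Since p ≈ 0.0024 < α = 0.05, reject H0; the evidence is statistically significant.

-2.97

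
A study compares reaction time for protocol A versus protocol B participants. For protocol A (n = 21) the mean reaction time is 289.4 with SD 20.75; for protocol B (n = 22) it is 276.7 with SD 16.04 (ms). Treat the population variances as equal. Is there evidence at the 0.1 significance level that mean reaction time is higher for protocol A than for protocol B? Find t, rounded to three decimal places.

2.252

Let group 1 = protocol A, group 2 = protocol B. H0: μ_1 = μ_2; H1: μ_1 > μ_2 (two-sample pooled-variance t-test, right-tailed).
s_p² = [(21−1)·20.75² + (22−1)·16.04²]/(21+22−2) = 341.809
t = (289.4 − 276.7)/√[341.809·(1/21 + 1/22)] = 2.252
df = n₁ + n₂ − 2 = 41
p-value = P(T ≥ 2.252) ≈ 0.015
Since p ≈ 0.015 < α = 0.1, reject H0; the evidence is statistically significant.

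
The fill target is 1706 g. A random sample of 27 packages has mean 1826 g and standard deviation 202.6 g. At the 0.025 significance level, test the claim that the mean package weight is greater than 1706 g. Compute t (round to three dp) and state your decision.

t = 3.078; reject H0

H0: μ = 1706; H1: μ > 1706 (one-sample t-test, right-tailed).
t = (x̄ − μ₀)/(s/√n) = (1826 − 1706)/(202.6/√27) = 3.078
df = n − 1 = 26
p-value = P(T ≥ 3.078) ≈ 0.0024
Since p ≈ 0.0024 < α = 0.025, reject H0; the data support H1.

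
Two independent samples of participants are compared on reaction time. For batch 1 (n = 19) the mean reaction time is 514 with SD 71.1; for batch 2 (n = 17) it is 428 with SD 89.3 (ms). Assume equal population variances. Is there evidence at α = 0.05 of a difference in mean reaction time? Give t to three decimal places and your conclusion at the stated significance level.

Let group 1 = batch 1, group 2 = batch 2. H0: μ_1 = μ_2; H1: μ_1 ≠ μ_2 (two-sample pooled-variance t-test, two-sided).
s_p² = [(19−1)·71.1² + (17−1)·89.3²]/(19+17−2) = 6428.99
t = (514 − 428)/√[6428.99·(1/19 + 1/17)] = 3.213
df = n₁ + n₂ − 2 = 34
Two-sided p-value ≈ 0.003
Since p ≈ 0.003 < α = 0.05, reject H0; the evidence is statistically significant.

t = 3.213; reject H0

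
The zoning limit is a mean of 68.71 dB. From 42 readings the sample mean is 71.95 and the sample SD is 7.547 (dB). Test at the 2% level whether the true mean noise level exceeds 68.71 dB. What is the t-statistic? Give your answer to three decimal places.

2.782

H0: μ = 68.71; H1: μ > 68.71 (one-sample t-test, right-tailed).
t = (x̄ − μ₀)/(s/√n) = (71.95 − 68.71)/(7.547/√42) = 2.782
df = n − 1 = 41
p-value = P(T ≥ 2.782) ≈ 0.004
Since p ≈ 0.004 < α = 0.02, reject H0; the evidence is statistically significant.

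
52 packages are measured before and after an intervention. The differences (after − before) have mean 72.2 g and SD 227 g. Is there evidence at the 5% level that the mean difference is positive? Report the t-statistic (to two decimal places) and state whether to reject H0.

H0: μ_d = 0; H1: μ_d > 0 (paired t-test on the differences, right-tailed).
t = d̄/(s_d/√n) = 72.2/(227/√52) = 2.29
df = n − 1 = 51
p-value = P(T ≥ 2.29) ≈ 0.013
Since p ≈ 0.013 < α = 0.05, reject H0; the data support H1.

t = 2.29; reject H0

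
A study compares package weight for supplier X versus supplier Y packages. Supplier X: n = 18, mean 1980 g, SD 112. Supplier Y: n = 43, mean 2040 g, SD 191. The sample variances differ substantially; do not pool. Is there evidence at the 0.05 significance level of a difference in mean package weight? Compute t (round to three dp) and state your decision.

t = -1.526; fail to reject H0

Let group 1 = supplier X, group 2 = supplier Y. H0: μ_1 = μ_2; H1: μ_1 ≠ μ_2 (Welch's two-sample t-test, two-sided).
t = (x̄_1 − x̄_2)/√(s_1²/n_1 + s_2²/n_2) = (1980 − 2040)/√(112²/18 + 191²/43) = -1.526
Welch–Satterthwaite df ≈ 52.25
Two-sided p-value ≈ 0.133
Since p ≈ 0.133 > α = 0.05, fail to reject H0; the evidence is not statistically significant.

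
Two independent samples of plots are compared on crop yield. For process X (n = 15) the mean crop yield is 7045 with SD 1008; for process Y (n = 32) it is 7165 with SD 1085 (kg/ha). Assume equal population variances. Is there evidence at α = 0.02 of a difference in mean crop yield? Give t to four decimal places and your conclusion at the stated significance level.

t = -0.3612; fail to reject H0

Let group 1 = process X, group 2 = process Y. H0: μ_1 = μ_2; H1: μ_1 ≠ μ_2 (two-sample pooled-variance t-test, two-sided).
s_p² = [(15−1)·1008² + (32−1)·1085²]/(15+32−2) = 1127090
t = (7045 − 7165)/√[1127090·(1/15 + 1/32)] = -0.3612
df = n₁ + n₂ − 2 = 45
Two-sided p-value ≈ 0.720
Since p ≈ 0.720 > α = 0.02, fail to reject H0; the evidence is not statistically significant.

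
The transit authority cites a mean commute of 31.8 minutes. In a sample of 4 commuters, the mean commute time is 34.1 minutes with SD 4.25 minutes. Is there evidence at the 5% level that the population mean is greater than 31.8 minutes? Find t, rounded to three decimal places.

1.082

H0: μ = 31.8; H1: μ > 31.8 (one-sample t-test, right-tailed).
t = (x̄ − μ₀)/(s/√n) = (34.1 − 31.8)/(4.25/√4) = 1.082
df = n − 1 = 3
p-value = P(T ≥ 1.082) ≈ 0.179
Since p ≈ 0.179 > α = 0.05, fail to reject H0; the evidence is not statistically significant.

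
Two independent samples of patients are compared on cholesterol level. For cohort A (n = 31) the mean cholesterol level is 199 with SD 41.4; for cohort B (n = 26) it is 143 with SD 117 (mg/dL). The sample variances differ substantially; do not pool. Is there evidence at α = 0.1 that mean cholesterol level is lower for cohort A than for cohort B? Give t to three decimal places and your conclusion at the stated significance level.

t = 2.322; fail to reject H0

Let group 1 = cohort A, group 2 = cohort B. H0: μ_1 = μ_2; H1: μ_1 < μ_2 (Welch's two-sample t-test, left-tailed).
t = (x̄_1 − x̄_2)/√(s_1²/n_1 + s_2²/n_2) = (199 − 143)/√(41.4²/31 + 117²/26) = 2.322
Welch–Satterthwaite df ≈ 30.25
p-value = P(T ≤ 2.322) ≈ 0.9864
Since p ≈ 0.9864 > α = 0.1, fail to reject H0; the evidence is not statistically significant.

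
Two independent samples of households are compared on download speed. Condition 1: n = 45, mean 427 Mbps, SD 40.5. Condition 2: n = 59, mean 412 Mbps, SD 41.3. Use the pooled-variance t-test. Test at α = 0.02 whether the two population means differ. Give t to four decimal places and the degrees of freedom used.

t = 1.8505, df = 102

Let group 1 = condition 1, group 2 = condition 2. H0: μ_1 = μ_2; H1: μ_1 ≠ μ_2 (two-sample pooled-variance t-test, two-sided).
s_p² = [(45−1)·40.5² + (59−1)·41.3²]/(45+59−2) = 1677.46
t = (427 − 412)/√[1677.46·(1/45 + 1/59)] = 1.8505
df = n₁ + n₂ − 2 = 102
Two-sided p-value ≈ 0.067
Since p ≈ 0.067 > α = 0.02, fail to reject H0; the data do not provide sufficient evidence against H0.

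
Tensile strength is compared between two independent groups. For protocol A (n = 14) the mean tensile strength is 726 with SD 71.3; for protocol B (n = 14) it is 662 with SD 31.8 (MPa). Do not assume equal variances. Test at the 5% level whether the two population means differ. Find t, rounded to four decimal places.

Let group 1 = protocol A, group 2 = protocol B. H0: μ_1 = μ_2; H1: μ_1 ≠ μ_2 (Welch's two-sample t-test, two-sided).
t = (x̄_1 − x̄_2)/√(s_1²/n_1 + s_2²/n_2) = (726 − 662)/√(71.3²/14 + 31.8²/14) = 3.0673
Welch–Satterthwaite df ≈ 17.98
Two-sided p-value ≈ 0.0066
Since p ≈ 0.0066 < α = 0.05, reject H0; the evidence is statistically significant.

3.0673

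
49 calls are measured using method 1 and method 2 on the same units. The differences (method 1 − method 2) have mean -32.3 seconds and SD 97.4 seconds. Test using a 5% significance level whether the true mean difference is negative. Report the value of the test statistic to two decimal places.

H0: μ_d = 0; H1: μ_d < 0 (paired t-test on the differences, left-tailed).
t = d̄/(s_d/√n) = -32.3/(97.4/√49) = -2.32
df = n − 1 = 48
p-value = P(T ≤ -2.32) ≈ 0.012
Since p ≈ 0.012 < α = 0.05, reject H0; the evidence is statistically significant.

-2.32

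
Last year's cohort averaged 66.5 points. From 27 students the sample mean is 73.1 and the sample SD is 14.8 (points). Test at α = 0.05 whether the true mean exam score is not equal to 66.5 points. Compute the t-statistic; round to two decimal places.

2.32

H0: μ = 66.5; H1: μ ≠ 66.5 (one-sample t-test, two-sided).
t = (x̄ − μ₀)/(s/√n) = (73.1 − 66.5)/(14.8/√27) = 2.32
df = n − 1 = 26
Two-sided p-value ≈ 0.0286
Since p ≈ 0.0286 < α = 0.05, reject H0; the evidence is statistically significant.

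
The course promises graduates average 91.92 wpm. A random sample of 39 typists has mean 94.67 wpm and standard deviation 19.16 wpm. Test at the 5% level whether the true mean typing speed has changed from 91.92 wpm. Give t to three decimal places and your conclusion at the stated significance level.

H0: μ = 91.92; H1: μ ≠ 91.92 (one-sample t-test, two-sided).
t = (x̄ − μ₀)/(s/√n) = (94.67 − 91.92)/(19.16/√39) = 0.896
df = n − 1 = 38
Two-sided p-value ≈ 0.376
Since p ≈ 0.376 > α = 0.05, fail to reject H0; the data do not provide sufficient evidence against H0.

t = 0.896; fail to reject H0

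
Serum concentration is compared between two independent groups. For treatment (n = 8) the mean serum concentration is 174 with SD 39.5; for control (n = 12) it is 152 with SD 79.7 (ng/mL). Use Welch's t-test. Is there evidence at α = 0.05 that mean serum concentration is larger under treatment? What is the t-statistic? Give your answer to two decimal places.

0.82

Let group 1 = treatment, group 2 = control. H0: μ_1 = μ_2; H1: μ_1 > μ_2 (Welch's two-sample t-test, right-tailed).
t = (x̄_1 − x̄_2)/√(s_1²/n_1 + s_2²/n_2) = (174 − 152)/√(39.5²/8 + 79.7²/12) = 0.82
Welch–Satterthwaite df ≈ 16.98
p-value = P(T ≥ 0.82) ≈ 0.2125
Since p ≈ 0.2125 > α = 0.05, fail to reject H0; the evidence is not statistically significant.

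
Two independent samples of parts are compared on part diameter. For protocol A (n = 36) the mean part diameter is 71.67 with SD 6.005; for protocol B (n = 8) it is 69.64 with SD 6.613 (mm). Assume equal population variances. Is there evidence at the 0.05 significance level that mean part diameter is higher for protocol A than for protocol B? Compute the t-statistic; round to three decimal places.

Let group 1 = protocol A, group 2 = protocol B. H0: μ_1 = μ_2; H1: μ_1 > μ_2 (two-sample pooled-variance t-test, right-tailed).
s_p² = [(36−1)·6.005² + (8−1)·6.613²]/(36+8−2) = 37.3386
t = (71.67 − 69.64)/√[37.3386·(1/36 + 1/8)] = 0.850
df = n₁ + n₂ − 2 = 42
p-value = P(T ≥ 0.850) ≈ 0.2001
Since p ≈ 0.2001 > α = 0.05, fail to reject H0; the data do not provide sufficient evidence against H0.

0.850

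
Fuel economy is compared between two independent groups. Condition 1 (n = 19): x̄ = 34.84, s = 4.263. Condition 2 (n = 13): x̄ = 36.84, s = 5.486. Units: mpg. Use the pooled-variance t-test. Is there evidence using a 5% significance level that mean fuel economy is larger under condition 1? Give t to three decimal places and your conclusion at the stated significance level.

Let group 1 = condition 1, group 2 = condition 2. H0: μ_1 = μ_2; H1: μ_1 > μ_2 (two-sample pooled-variance t-test, right-tailed).
s_p² = [(19−1)·4.263² + (13−1)·5.486²]/(19+13−2) = 22.9424
t = (34.84 − 36.84)/√[22.9424·(1/19 + 1/13)] = -1.160
df = n₁ + n₂ − 2 = 30
p-value = P(T ≥ -1.160) ≈ 0.8724
Since p ≈ 0.8724 > α = 0.05, fail to reject H0; the data do not provide sufficient evidence against H0.

t = -1.160; fail to reject H0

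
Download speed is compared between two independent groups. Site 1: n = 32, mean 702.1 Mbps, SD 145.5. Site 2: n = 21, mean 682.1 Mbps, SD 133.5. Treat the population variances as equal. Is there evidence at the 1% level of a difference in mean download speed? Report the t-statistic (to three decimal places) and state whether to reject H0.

Let group 1 = site 1, group 2 = site 2. H0: μ_1 = μ_2; H1: μ_1 ≠ μ_2 (two-sample pooled-variance t-test, two-sided).
s_p² = [(32−1)·145.5² + (21−1)·133.5²]/(32+21−2) = 19857.3
t = (702.1 − 682.1)/√[19857.3·(1/32 + 1/21)] = 0.505
df = n₁ + n₂ − 2 = 51
Two-sided p-value ≈ 0.615
Since p ≈ 0.615 > α = 0.01, fail to reject H0; the evidence is not statistically significant.

t = 0.505; fail to reject H0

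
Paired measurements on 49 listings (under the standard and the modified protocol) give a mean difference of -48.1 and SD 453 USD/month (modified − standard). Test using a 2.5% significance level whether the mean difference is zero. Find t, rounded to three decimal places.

-0.743

H0: μ_d = 0; H1: μ_d ≠ 0 (paired t-test on the differences, two-sided).
t = d̄/(s_d/√n) = -48.1/(453/√49) = -0.743
df = n − 1 = 48
Two-sided p-value ≈ 0.461
Since p ≈ 0.461 > α = 0.025, fail to reject H0; the data do not provide sufficient evidence against H0.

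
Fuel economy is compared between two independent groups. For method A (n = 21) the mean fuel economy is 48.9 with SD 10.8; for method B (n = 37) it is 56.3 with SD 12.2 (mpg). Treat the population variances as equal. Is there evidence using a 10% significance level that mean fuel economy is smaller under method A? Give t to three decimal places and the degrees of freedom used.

Let group 1 = method A, group 2 = method B. H0: μ_1 = μ_2; H1: μ_1 < μ_2 (two-sample pooled-variance t-test, left-tailed).
s_p² = [(21−1)·10.8² + (37−1)·12.2²]/(21+37−2) = 137.34
t = (48.9 − 56.3)/√[137.34·(1/21 + 1/37)] = -2.311
df = n₁ + n₂ − 2 = 56
p-value = P(T ≤ -2.311) ≈ 0.0123
Since p ≈ 0.0123 < α = 0.1, reject H0; the evidence is statistically significant.

t = -2.311, df = 56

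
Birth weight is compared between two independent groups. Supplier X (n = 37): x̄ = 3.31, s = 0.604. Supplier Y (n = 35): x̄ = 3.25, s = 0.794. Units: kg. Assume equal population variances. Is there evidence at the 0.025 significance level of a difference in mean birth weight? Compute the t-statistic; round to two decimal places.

Let group 1 = supplier X, group 2 = supplier Y. H0: μ_1 = μ_2; H1: μ_1 ≠ μ_2 (two-sample pooled-variance t-test, two-sided).
s_p² = [(37−1)·0.604² + (35−1)·0.794²]/(37+35−2) = 0.493831
t = (3.31 − 3.25)/√[0.493831·(1/37 + 1/35)] = 0.36
df = n₁ + n₂ − 2 = 70
Two-sided p-value ≈ 0.7184
Since p ≈ 0.7184 > α = 0.025, fail to reject H0; the data do not provide sufficient evidence against H0.

0.36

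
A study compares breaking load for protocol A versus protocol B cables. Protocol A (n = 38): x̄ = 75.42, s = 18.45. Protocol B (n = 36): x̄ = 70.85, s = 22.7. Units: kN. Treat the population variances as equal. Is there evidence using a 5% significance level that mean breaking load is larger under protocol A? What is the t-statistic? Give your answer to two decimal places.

0.95

Let group 1 = protocol A, group 2 = protocol B. H0: μ_1 = μ_2; H1: μ_1 > μ_2 (two-sample pooled-variance t-test, right-tailed).
s_p² = [(38−1)·18.45² + (36−1)·22.7²]/(38+36−2) = 425.417
t = (75.42 − 70.85)/√[425.417·(1/38 + 1/36)] = 0.95
df = n₁ + n₂ − 2 = 72
p-value = P(T ≥ 0.95) ≈ 0.172
Since p ≈ 0.172 > α = 0.05, fail to reject H0; the evidence is not statistically significant.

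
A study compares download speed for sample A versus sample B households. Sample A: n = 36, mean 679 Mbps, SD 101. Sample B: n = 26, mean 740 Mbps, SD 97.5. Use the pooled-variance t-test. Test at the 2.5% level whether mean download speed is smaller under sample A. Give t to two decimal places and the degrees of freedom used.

t = -2.38, df = 60

Let group 1 = sample A, group 2 = sample B. H0: μ_1 = μ_2; H1: μ_1 < μ_2 (two-sample pooled-variance t-test, left-tailed).
s_p² = [(36−1)·101² + (26−1)·97.5²]/(36+26−2) = 9911.52
t = (679 − 740)/√[9911.52·(1/36 + 1/26)] = -2.38
df = n₁ + n₂ − 2 = 60
p-value = P(T ≤ -2.38) ≈ 0.0102
Since p ≈ 0.0102 < α = 0.025, reject H0; the data support H1.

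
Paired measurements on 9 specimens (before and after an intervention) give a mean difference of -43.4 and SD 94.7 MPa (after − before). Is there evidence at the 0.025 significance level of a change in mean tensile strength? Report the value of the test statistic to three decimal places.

H0: μ_d = 0; H1: μ_d ≠ 0 (paired t-test on the differences, two-sided).
t = d̄/(s_d/√n) = -43.4/(94.7/√9) = -1.375
df = n − 1 = 8
Two-sided p-value ≈ 0.206
Since p ≈ 0.206 > α = 0.025, fail to reject H0; the evidence is not statistically significant.

-1.375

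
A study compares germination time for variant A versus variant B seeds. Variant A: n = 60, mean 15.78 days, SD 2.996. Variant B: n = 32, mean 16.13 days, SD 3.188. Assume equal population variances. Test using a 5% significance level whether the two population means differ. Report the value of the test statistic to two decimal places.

-0.52

Let group 1 = variant A, group 2 = variant B. H0: μ_1 = μ_2; H1: μ_1 ≠ μ_2 (two-sample pooled-variance t-test, two-sided).
s_p² = [(60−1)·2.996² + (32−1)·3.188²]/(60+32−2) = 9.38498
t = (15.78 − 16.13)/√[9.38498·(1/60 + 1/32)] = -0.52
df = n₁ + n₂ − 2 = 90
Two-sided p-value ≈ 0.6030
Since p ≈ 0.6030 > α = 0.05, fail to reject H0; the evidence is not statistically significant.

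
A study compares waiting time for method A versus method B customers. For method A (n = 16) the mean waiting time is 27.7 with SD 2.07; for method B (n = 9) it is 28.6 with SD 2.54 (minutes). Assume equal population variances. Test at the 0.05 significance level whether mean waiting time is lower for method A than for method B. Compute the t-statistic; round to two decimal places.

Let group 1 = method A, group 2 = method B. H0: μ_1 = μ_2; H1: μ_1 < μ_2 (two-sample pooled-variance t-test, left-tailed).
s_p² = [(16−1)·2.07² + (9−1)·2.54²]/(16+9−2) = 5.03853
t = (27.7 − 28.6)/√[5.03853·(1/16 + 1/9)] = -0.96
df = n₁ + n₂ − 2 = 23
p-value = P(T ≤ -0.96) ≈ 0.173
Since p ≈ 0.173 > α = 0.05, fail to reject H0; the evidence is not statistically significant.

-0.96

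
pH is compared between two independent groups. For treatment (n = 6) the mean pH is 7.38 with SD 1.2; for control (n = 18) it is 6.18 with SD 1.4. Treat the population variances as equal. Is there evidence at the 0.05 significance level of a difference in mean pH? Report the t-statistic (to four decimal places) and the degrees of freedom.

t = 1.8757, df = 22

Let group 1 = treatment, group 2 = control. H0: μ_1 = μ_2; H1: μ_1 ≠ μ_2 (two-sample pooled-variance t-test, two-sided).
s_p² = [(6−1)·1.2² + (18−1)·1.4²]/(6+18−2) = 1.84182
t = (7.38 − 6.18)/√[1.84182·(1/6 + 1/18)] = 1.8757
df = n₁ + n₂ − 2 = 22
Two-sided p-value ≈ 0.074
Since p ≈ 0.074 > α = 0.05, fail to reject H0; the evidence is not statistically significant.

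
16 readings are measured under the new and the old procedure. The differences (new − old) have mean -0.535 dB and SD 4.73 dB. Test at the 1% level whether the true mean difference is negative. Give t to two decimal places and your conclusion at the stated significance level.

H0: μ_d = 0; H1: μ_d < 0 (paired t-test on the differences, left-tailed).
t = d̄/(s_d/√n) = -0.535/(4.73/√16) = -0.45
df = n − 1 = 15
p-value = P(T ≤ -0.45) ≈ 0.329
Since p ≈ 0.329 > α = 0.01, fail to reject H0; the data do not provide sufficient evidence against H0.

t = -0.45; fail to reject H0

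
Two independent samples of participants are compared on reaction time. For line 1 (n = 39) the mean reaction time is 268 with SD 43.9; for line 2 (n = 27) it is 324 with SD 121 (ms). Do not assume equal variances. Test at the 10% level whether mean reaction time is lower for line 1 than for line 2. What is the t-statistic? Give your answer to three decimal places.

-2.302

Let group 1 = line 1, group 2 = line 2. H0: μ_1 = μ_2; H1: μ_1 < μ_2 (Welch's two-sample t-test, left-tailed).
t = (x̄_1 − x̄_2)/√(s_1²/n_1 + s_2²/n_2) = (268 − 324)/√(43.9²/39 + 121²/27) = -2.302
Welch–Satterthwaite df ≈ 30.78
p-value = P(T ≤ -2.302) ≈ 0.014
Since p ≈ 0.014 < α = 0.1, reject H0; the evidence is statistically significant.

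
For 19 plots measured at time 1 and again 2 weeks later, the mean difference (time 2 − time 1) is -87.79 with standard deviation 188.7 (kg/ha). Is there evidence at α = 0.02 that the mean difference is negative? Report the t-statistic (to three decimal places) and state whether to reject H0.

t = -2.028; fail to reject H0

H0: μ_d = 0; H1: μ_d < 0 (paired t-test on the differences, left-tailed).
t = d̄/(s_d/√n) = -87.79/(188.7/√19) = -2.028
df = n − 1 = 18
p-value = P(T ≤ -2.028) ≈ 0.029
Since p ≈ 0.029 > α = 0.02, fail to reject H0; the data do not provide sufficient evidence against H0.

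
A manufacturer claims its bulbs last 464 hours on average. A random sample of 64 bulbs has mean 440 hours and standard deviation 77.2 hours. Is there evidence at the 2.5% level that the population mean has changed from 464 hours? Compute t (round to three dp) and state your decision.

H0: μ = 464; H1: μ ≠ 464 (one-sample t-test, two-sided).
t = (x̄ − μ₀)/(s/√n) = (440 − 464)/(77.2/√64) = -2.487
df = n − 1 = 63
Two-sided p-value ≈ 0.016
Since p ≈ 0.016 < α = 0.025, reject H0; the evidence is statistically significant.

t = -2.487; reject H0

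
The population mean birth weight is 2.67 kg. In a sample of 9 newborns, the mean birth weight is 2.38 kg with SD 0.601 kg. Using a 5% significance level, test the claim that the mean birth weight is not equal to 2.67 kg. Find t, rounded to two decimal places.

H0: μ = 2.67; H1: μ ≠ 2.67 (one-sample t-test, two-sided).
t = (x̄ − μ₀)/(s/√n) = (2.38 − 2.67)/(0.601/√9) = -1.45
df = n − 1 = 8
Two-sided p-value ≈ 0.1858
Since p ≈ 0.1858 > α = 0.05, fail to reject H0; the data do not provide sufficient evidence against H0.

-1.45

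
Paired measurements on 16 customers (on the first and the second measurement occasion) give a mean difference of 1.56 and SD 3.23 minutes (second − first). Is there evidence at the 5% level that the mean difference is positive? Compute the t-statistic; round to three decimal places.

1.932

H0: μ_d = 0; H1: μ_d > 0 (paired t-test on the differences, right-tailed).
t = d̄/(s_d/√n) = 1.56/(3.23/√16) = 1.932
df = n − 1 = 15
p-value = P(T ≥ 1.932) ≈ 0.0362
Since p ≈ 0.0362 < α = 0.05, reject H0; the evidence is statistically significant.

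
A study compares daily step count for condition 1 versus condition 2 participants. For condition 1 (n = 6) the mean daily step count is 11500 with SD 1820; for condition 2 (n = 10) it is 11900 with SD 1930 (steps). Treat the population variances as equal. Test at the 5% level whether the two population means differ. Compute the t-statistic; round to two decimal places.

Let group 1 = condition 1, group 2 = condition 2. H0: μ_1 = μ_2; H1: μ_1 ≠ μ_2 (two-sample pooled-variance t-test, two-sided).
s_p² = [(6−1)·1820² + (10−1)·1930²]/(6+10−2) = 3577580
t = (11500 − 11900)/√[3577580·(1/6 + 1/10)] = -0.41
df = n₁ + n₂ − 2 = 14
Two-sided p-value ≈ 0.688
Since p ≈ 0.688 > α = 0.05, fail to reject H0; the data do not provide sufficient evidence against H0.

-0.41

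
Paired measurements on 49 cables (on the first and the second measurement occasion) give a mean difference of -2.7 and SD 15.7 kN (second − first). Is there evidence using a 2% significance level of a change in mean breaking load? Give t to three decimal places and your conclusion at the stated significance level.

H0: μ_d = 0; H1: μ_d ≠ 0 (paired t-test on the differences, two-sided).
t = d̄/(s_d/√n) = -2.7/(15.7/√49) = -1.204
df = n − 1 = 48
Two-sided p-value ≈ 0.2346
Since p ≈ 0.2346 > α = 0.02, fail to reject H0; the data do not provide sufficient evidence against H0.

t = -1.204; fail to reject H0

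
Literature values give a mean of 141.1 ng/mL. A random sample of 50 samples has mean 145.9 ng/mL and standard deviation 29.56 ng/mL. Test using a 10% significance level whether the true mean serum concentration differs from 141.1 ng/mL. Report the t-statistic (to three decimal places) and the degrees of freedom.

H0: μ = 141.1; H1: μ ≠ 141.1 (one-sample t-test, two-sided).
t = (x̄ − μ₀)/(s/√n) = (145.9 − 141.1)/(29.56/√50) = 1.148
df = n − 1 = 49
Two-sided p-value ≈ 0.256
Since p ≈ 0.256 > α = 0.1, fail to reject H0; the evidence is not statistically significant.

t = 1.148, df = 49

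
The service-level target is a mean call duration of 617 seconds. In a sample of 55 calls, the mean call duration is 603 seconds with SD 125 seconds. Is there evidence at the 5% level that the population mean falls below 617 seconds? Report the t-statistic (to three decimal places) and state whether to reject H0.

H0: μ = 617; H1: μ < 617 (one-sample t-test, left-tailed).
t = (x̄ − μ₀)/(s/√n) = (603 − 617)/(125/√55) = -0.831
df = n − 1 = 54
p-value = P(T ≤ -0.831) ≈ 0.2049
Since p ≈ 0.2049 > α = 0.05, fail to reject H0; the evidence is not statistically significant.

t = -0.831; fail to reject H0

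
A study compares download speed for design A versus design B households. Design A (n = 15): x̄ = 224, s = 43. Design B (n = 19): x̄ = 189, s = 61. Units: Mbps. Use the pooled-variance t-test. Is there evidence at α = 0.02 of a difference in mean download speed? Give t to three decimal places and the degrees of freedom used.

t = 1.881, df = 32

Let group 1 = design A, group 2 = design B. H0: μ_1 = μ_2; H1: μ_1 ≠ μ_2 (two-sample pooled-variance t-test, two-sided).
s_p² = [(15−1)·43² + (19−1)·61²]/(15+19−2) = 2902
t = (224 − 189)/√[2902·(1/15 + 1/19)] = 1.881
df = n₁ + n₂ − 2 = 32
Two-sided p-value ≈ 0.069
Since p ≈ 0.069 > α = 0.02, fail to reject H0; the evidence is not statistically significant.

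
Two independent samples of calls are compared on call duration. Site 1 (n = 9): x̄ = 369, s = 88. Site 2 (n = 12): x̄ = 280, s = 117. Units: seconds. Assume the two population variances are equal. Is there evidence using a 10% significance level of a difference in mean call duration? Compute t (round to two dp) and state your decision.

t = 1.91; reject H0

Let group 1 = site 1, group 2 = site 2. H0: μ_1 = μ_2; H1: μ_1 ≠ μ_2 (two-sample pooled-variance t-test, two-sided).
s_p² = [(9−1)·88² + (12−1)·117²]/(9+12−2) = 11185.8
t = (369 − 280)/√[11185.8·(1/9 + 1/12)] = 1.91
df = n₁ + n₂ − 2 = 19
Two-sided p-value ≈ 0.072
Since p ≈ 0.072 < α = 0.1, reject H0; the data support H1.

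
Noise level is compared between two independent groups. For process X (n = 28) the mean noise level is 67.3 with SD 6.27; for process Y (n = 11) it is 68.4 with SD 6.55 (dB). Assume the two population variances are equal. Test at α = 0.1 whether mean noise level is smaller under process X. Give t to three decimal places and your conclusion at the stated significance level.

Let group 1 = process X, group 2 = process Y. H0: μ_1 = μ_2; H1: μ_1 < μ_2 (two-sample pooled-variance t-test, left-tailed).
s_p² = [(28−1)·6.27² + (11−1)·6.55²]/(28+11−2) = 40.2831
t = (67.3 − 68.4)/√[40.2831·(1/28 + 1/11)] = -0.487
df = n₁ + n₂ − 2 = 37
p-value = P(T ≤ -0.487) ≈ 0.3145
Since p ≈ 0.3145 > α = 0.1, fail to reject H0; the evidence is not statistically significant.

t = -0.487; fail to reject H0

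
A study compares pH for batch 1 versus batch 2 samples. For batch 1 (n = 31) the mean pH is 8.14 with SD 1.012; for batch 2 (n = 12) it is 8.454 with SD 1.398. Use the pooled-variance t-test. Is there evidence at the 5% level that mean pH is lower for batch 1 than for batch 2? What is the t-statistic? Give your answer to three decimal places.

Let group 1 = batch 1, group 2 = batch 2. H0: μ_1 = μ_2; H1: μ_1 < μ_2 (two-sample pooled-variance t-test, left-tailed).
s_p² = [(31−1)·1.012² + (12−1)·1.398²]/(31+12−2) = 1.27373
t = (8.14 − 8.454)/√[1.27373·(1/31 + 1/12)] = -0.818
df = n₁ + n₂ − 2 = 41
p-value = P(T ≤ -0.818) ≈ 0.2089
Since p ≈ 0.2089 > α = 0.05, fail to reject H0; the evidence is not statistically significant.

-0.818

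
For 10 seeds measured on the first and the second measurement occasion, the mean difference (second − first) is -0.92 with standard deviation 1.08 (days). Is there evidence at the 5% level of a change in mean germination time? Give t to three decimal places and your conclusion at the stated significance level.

H0: μ_d = 0; H1: μ_d ≠ 0 (paired t-test on the differences, two-sided).
t = d̄/(s_d/√n) = -0.92/(1.08/√10) = -2.694
df = n − 1 = 9
Two-sided p-value ≈ 0.025
Since p ≈ 0.025 < α = 0.05, reject H0; the data support H1.

t = -2.694; reject H0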